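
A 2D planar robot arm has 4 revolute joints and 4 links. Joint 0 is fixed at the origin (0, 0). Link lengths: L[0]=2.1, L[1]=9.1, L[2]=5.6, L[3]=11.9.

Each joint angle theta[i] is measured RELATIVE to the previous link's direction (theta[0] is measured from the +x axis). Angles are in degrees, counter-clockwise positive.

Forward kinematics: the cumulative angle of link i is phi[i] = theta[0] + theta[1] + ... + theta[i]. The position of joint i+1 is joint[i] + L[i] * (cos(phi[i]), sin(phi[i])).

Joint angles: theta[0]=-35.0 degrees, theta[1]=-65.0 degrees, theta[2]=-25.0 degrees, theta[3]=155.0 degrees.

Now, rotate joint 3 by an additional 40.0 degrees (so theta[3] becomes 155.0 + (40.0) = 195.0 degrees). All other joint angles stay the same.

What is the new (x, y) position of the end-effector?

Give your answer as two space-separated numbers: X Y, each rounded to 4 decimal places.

joint[0] = (0.0000, 0.0000)  (base)
link 0: phi[0] = -35 = -35 deg
  cos(-35 deg) = 0.8192, sin(-35 deg) = -0.5736
  joint[1] = (0.0000, 0.0000) + 2.1 * (0.8192, -0.5736) = (0.0000 + 1.7202, 0.0000 + -1.2045) = (1.7202, -1.2045)
link 1: phi[1] = -35 + -65 = -100 deg
  cos(-100 deg) = -0.1736, sin(-100 deg) = -0.9848
  joint[2] = (1.7202, -1.2045) + 9.1 * (-0.1736, -0.9848) = (1.7202 + -1.5802, -1.2045 + -8.9618) = (0.1400, -10.1663)
link 2: phi[2] = -35 + -65 + -25 = -125 deg
  cos(-125 deg) = -0.5736, sin(-125 deg) = -0.8192
  joint[3] = (0.1400, -10.1663) + 5.6 * (-0.5736, -0.8192) = (0.1400 + -3.2120, -10.1663 + -4.5873) = (-3.0720, -14.7535)
link 3: phi[3] = -35 + -65 + -25 + 195 = 70 deg
  cos(70 deg) = 0.3420, sin(70 deg) = 0.9397
  joint[4] = (-3.0720, -14.7535) + 11.9 * (0.3420, 0.9397) = (-3.0720 + 4.0700, -14.7535 + 11.1823) = (0.9980, -3.5712)
End effector: (0.9980, -3.5712)

Answer: 0.9980 -3.5712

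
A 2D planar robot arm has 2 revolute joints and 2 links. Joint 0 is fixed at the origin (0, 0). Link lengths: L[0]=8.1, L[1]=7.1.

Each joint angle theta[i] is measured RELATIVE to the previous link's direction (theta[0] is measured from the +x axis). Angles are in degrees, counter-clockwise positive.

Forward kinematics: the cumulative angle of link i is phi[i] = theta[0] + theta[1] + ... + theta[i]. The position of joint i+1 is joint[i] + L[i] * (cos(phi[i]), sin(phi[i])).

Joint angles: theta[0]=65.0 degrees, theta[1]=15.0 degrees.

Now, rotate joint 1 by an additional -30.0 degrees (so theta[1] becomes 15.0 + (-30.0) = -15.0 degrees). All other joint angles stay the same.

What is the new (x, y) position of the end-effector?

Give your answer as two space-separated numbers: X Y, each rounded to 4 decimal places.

Answer: 7.9870 12.7800

Derivation:
joint[0] = (0.0000, 0.0000)  (base)
link 0: phi[0] = 65 = 65 deg
  cos(65 deg) = 0.4226, sin(65 deg) = 0.9063
  joint[1] = (0.0000, 0.0000) + 8.1 * (0.4226, 0.9063) = (0.0000 + 3.4232, 0.0000 + 7.3411) = (3.4232, 7.3411)
link 1: phi[1] = 65 + -15 = 50 deg
  cos(50 deg) = 0.6428, sin(50 deg) = 0.7660
  joint[2] = (3.4232, 7.3411) + 7.1 * (0.6428, 0.7660) = (3.4232 + 4.5638, 7.3411 + 5.4389) = (7.9870, 12.7800)
End effector: (7.9870, 12.7800)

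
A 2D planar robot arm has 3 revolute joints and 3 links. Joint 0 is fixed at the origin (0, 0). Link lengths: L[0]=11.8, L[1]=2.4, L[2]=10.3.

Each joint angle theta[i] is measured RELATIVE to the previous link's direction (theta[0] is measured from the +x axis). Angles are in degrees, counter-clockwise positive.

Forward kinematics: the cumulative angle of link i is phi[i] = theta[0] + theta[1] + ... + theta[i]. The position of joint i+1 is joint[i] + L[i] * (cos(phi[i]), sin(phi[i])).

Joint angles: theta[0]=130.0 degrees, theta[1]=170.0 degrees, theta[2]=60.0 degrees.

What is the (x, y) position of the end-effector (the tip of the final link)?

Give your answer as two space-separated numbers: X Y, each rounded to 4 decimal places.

joint[0] = (0.0000, 0.0000)  (base)
link 0: phi[0] = 130 = 130 deg
  cos(130 deg) = -0.6428, sin(130 deg) = 0.7660
  joint[1] = (0.0000, 0.0000) + 11.8 * (-0.6428, 0.7660) = (0.0000 + -7.5849, 0.0000 + 9.0393) = (-7.5849, 9.0393)
link 1: phi[1] = 130 + 170 = 300 deg
  cos(300 deg) = 0.5000, sin(300 deg) = -0.8660
  joint[2] = (-7.5849, 9.0393) + 2.4 * (0.5000, -0.8660) = (-7.5849 + 1.2000, 9.0393 + -2.0785) = (-6.3849, 6.9609)
link 2: phi[2] = 130 + 170 + 60 = 360 deg
  cos(360 deg) = 1.0000, sin(360 deg) = -0.0000
  joint[3] = (-6.3849, 6.9609) + 10.3 * (1.0000, -0.0000) = (-6.3849 + 10.3000, 6.9609 + -0.0000) = (3.9151, 6.9609)
End effector: (3.9151, 6.9609)

Answer: 3.9151 6.9609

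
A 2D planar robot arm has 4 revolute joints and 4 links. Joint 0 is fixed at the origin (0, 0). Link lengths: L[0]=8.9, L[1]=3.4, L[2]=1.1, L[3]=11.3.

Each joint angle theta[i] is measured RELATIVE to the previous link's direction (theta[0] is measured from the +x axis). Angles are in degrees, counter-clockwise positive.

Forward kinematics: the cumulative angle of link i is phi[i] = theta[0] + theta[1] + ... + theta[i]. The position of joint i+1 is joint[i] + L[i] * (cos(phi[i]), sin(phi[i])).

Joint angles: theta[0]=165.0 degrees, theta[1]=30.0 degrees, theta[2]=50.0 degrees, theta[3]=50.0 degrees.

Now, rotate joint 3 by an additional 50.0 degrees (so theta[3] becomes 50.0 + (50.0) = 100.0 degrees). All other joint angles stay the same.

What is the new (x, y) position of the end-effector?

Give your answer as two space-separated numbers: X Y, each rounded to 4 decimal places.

Answer: -1.4308 -2.4981

Derivation:
joint[0] = (0.0000, 0.0000)  (base)
link 0: phi[0] = 165 = 165 deg
  cos(165 deg) = -0.9659, sin(165 deg) = 0.2588
  joint[1] = (0.0000, 0.0000) + 8.9 * (-0.9659, 0.2588) = (0.0000 + -8.5967, 0.0000 + 2.3035) = (-8.5967, 2.3035)
link 1: phi[1] = 165 + 30 = 195 deg
  cos(195 deg) = -0.9659, sin(195 deg) = -0.2588
  joint[2] = (-8.5967, 2.3035) + 3.4 * (-0.9659, -0.2588) = (-8.5967 + -3.2841, 2.3035 + -0.8800) = (-11.8809, 1.4235)
link 2: phi[2] = 165 + 30 + 50 = 245 deg
  cos(245 deg) = -0.4226, sin(245 deg) = -0.9063
  joint[3] = (-11.8809, 1.4235) + 1.1 * (-0.4226, -0.9063) = (-11.8809 + -0.4649, 1.4235 + -0.9969) = (-12.3458, 0.4266)
link 3: phi[3] = 165 + 30 + 50 + 100 = 345 deg
  cos(345 deg) = 0.9659, sin(345 deg) = -0.2588
  joint[4] = (-12.3458, 0.4266) + 11.3 * (0.9659, -0.2588) = (-12.3458 + 10.9150, 0.4266 + -2.9247) = (-1.4308, -2.4981)
End effector: (-1.4308, -2.4981)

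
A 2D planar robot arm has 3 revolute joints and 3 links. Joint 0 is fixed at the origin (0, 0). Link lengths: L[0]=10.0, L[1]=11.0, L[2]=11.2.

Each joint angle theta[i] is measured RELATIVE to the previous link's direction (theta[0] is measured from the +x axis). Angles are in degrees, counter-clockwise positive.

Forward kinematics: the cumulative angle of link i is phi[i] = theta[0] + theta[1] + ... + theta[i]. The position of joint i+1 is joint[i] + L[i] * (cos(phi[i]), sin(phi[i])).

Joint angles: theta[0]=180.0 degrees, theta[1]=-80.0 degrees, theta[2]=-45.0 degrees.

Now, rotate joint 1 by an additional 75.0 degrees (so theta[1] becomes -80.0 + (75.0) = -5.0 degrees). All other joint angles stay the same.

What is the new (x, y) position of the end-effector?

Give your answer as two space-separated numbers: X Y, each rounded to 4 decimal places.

joint[0] = (0.0000, 0.0000)  (base)
link 0: phi[0] = 180 = 180 deg
  cos(180 deg) = -1.0000, sin(180 deg) = 0.0000
  joint[1] = (0.0000, 0.0000) + 10 * (-1.0000, 0.0000) = (0.0000 + -10.0000, 0.0000 + 0.0000) = (-10.0000, 0.0000)
link 1: phi[1] = 180 + -5 = 175 deg
  cos(175 deg) = -0.9962, sin(175 deg) = 0.0872
  joint[2] = (-10.0000, 0.0000) + 11 * (-0.9962, 0.0872) = (-10.0000 + -10.9581, 0.0000 + 0.9587) = (-20.9581, 0.9587)
link 2: phi[2] = 180 + -5 + -45 = 130 deg
  cos(130 deg) = -0.6428, sin(130 deg) = 0.7660
  joint[3] = (-20.9581, 0.9587) + 11.2 * (-0.6428, 0.7660) = (-20.9581 + -7.1992, 0.9587 + 8.5797) = (-28.1574, 9.5384)
End effector: (-28.1574, 9.5384)

Answer: -28.1574 9.5384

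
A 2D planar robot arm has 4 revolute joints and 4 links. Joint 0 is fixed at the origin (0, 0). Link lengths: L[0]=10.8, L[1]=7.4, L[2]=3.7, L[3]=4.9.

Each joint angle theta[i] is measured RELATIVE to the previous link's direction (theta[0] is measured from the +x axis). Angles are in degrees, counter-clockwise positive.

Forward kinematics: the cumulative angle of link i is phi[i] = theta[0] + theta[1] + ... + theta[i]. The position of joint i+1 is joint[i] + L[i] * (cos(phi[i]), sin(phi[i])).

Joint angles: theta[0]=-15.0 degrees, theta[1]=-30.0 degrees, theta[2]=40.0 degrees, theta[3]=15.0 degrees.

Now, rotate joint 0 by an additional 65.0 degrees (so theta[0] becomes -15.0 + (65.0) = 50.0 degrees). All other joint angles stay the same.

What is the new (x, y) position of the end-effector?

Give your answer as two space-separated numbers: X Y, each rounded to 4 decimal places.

Answer: 17.0140 18.7416

Derivation:
joint[0] = (0.0000, 0.0000)  (base)
link 0: phi[0] = 50 = 50 deg
  cos(50 deg) = 0.6428, sin(50 deg) = 0.7660
  joint[1] = (0.0000, 0.0000) + 10.8 * (0.6428, 0.7660) = (0.0000 + 6.9421, 0.0000 + 8.2733) = (6.9421, 8.2733)
link 1: phi[1] = 50 + -30 = 20 deg
  cos(20 deg) = 0.9397, sin(20 deg) = 0.3420
  joint[2] = (6.9421, 8.2733) + 7.4 * (0.9397, 0.3420) = (6.9421 + 6.9537, 8.2733 + 2.5309) = (13.8958, 10.8042)
link 2: phi[2] = 50 + -30 + 40 = 60 deg
  cos(60 deg) = 0.5000, sin(60 deg) = 0.8660
  joint[3] = (13.8958, 10.8042) + 3.7 * (0.5000, 0.8660) = (13.8958 + 1.8500, 10.8042 + 3.2043) = (15.7458, 14.0085)
link 3: phi[3] = 50 + -30 + 40 + 15 = 75 deg
  cos(75 deg) = 0.2588, sin(75 deg) = 0.9659
  joint[4] = (15.7458, 14.0085) + 4.9 * (0.2588, 0.9659) = (15.7458 + 1.2682, 14.0085 + 4.7330) = (17.0140, 18.7416)
End effector: (17.0140, 18.7416)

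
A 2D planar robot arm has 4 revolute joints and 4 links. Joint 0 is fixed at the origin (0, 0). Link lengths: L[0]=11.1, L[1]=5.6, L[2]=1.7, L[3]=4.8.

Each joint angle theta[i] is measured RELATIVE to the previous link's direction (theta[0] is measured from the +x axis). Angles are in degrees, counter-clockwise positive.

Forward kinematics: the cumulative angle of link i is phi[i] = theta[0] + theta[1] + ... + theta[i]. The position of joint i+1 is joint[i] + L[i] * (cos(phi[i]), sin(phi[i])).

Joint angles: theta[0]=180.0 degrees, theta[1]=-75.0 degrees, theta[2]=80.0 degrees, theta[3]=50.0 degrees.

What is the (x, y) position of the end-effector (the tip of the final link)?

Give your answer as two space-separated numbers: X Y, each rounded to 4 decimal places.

joint[0] = (0.0000, 0.0000)  (base)
link 0: phi[0] = 180 = 180 deg
  cos(180 deg) = -1.0000, sin(180 deg) = 0.0000
  joint[1] = (0.0000, 0.0000) + 11.1 * (-1.0000, 0.0000) = (0.0000 + -11.1000, 0.0000 + 0.0000) = (-11.1000, 0.0000)
link 1: phi[1] = 180 + -75 = 105 deg
  cos(105 deg) = -0.2588, sin(105 deg) = 0.9659
  joint[2] = (-11.1000, 0.0000) + 5.6 * (-0.2588, 0.9659) = (-11.1000 + -1.4494, 0.0000 + 5.4092) = (-12.5494, 5.4092)
link 2: phi[2] = 180 + -75 + 80 = 185 deg
  cos(185 deg) = -0.9962, sin(185 deg) = -0.0872
  joint[3] = (-12.5494, 5.4092) + 1.7 * (-0.9962, -0.0872) = (-12.5494 + -1.6935, 5.4092 + -0.1482) = (-14.2429, 5.2610)
link 3: phi[3] = 180 + -75 + 80 + 50 = 235 deg
  cos(235 deg) = -0.5736, sin(235 deg) = -0.8192
  joint[4] = (-14.2429, 5.2610) + 4.8 * (-0.5736, -0.8192) = (-14.2429 + -2.7532, 5.2610 + -3.9319) = (-16.9961, 1.3291)
End effector: (-16.9961, 1.3291)

Answer: -16.9961 1.3291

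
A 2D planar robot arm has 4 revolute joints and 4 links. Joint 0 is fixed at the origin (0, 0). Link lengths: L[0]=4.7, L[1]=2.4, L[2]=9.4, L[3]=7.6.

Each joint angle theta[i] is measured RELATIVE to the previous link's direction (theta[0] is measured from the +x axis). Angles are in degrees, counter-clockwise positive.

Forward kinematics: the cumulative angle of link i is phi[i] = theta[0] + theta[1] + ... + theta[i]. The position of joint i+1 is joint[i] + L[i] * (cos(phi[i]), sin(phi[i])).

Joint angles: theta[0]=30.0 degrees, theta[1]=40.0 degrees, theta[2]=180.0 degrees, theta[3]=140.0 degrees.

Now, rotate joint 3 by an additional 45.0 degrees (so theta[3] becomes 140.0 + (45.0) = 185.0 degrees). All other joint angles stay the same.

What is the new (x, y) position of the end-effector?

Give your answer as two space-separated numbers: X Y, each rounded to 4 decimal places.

joint[0] = (0.0000, 0.0000)  (base)
link 0: phi[0] = 30 = 30 deg
  cos(30 deg) = 0.8660, sin(30 deg) = 0.5000
  joint[1] = (0.0000, 0.0000) + 4.7 * (0.8660, 0.5000) = (0.0000 + 4.0703, 0.0000 + 2.3500) = (4.0703, 2.3500)
link 1: phi[1] = 30 + 40 = 70 deg
  cos(70 deg) = 0.3420, sin(70 deg) = 0.9397
  joint[2] = (4.0703, 2.3500) + 2.4 * (0.3420, 0.9397) = (4.0703 + 0.8208, 2.3500 + 2.2553) = (4.8912, 4.6053)
link 2: phi[2] = 30 + 40 + 180 = 250 deg
  cos(250 deg) = -0.3420, sin(250 deg) = -0.9397
  joint[3] = (4.8912, 4.6053) + 9.4 * (-0.3420, -0.9397) = (4.8912 + -3.2150, 4.6053 + -8.8331) = (1.6762, -4.2278)
link 3: phi[3] = 30 + 40 + 180 + 185 = 435 deg
  cos(435 deg) = 0.2588, sin(435 deg) = 0.9659
  joint[4] = (1.6762, -4.2278) + 7.6 * (0.2588, 0.9659) = (1.6762 + 1.9670, -4.2278 + 7.3410) = (3.6432, 3.1132)
End effector: (3.6432, 3.1132)

Answer: 3.6432 3.1132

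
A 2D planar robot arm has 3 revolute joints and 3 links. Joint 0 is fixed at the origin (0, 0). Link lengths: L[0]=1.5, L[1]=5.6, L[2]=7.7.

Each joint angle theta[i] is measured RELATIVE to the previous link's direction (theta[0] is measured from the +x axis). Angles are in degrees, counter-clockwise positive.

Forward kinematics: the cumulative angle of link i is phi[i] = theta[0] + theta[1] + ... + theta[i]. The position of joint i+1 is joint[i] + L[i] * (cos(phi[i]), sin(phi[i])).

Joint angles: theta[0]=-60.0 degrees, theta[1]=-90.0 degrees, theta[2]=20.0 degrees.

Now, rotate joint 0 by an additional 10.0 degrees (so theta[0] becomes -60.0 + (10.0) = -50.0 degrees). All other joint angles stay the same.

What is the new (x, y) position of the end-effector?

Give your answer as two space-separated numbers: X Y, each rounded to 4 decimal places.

Answer: -7.1757 -11.4171

Derivation:
joint[0] = (0.0000, 0.0000)  (base)
link 0: phi[0] = -50 = -50 deg
  cos(-50 deg) = 0.6428, sin(-50 deg) = -0.7660
  joint[1] = (0.0000, 0.0000) + 1.5 * (0.6428, -0.7660) = (0.0000 + 0.9642, 0.0000 + -1.1491) = (0.9642, -1.1491)
link 1: phi[1] = -50 + -90 = -140 deg
  cos(-140 deg) = -0.7660, sin(-140 deg) = -0.6428
  joint[2] = (0.9642, -1.1491) + 5.6 * (-0.7660, -0.6428) = (0.9642 + -4.2898, -1.1491 + -3.5996) = (-3.3257, -4.7487)
link 2: phi[2] = -50 + -90 + 20 = -120 deg
  cos(-120 deg) = -0.5000, sin(-120 deg) = -0.8660
  joint[3] = (-3.3257, -4.7487) + 7.7 * (-0.5000, -0.8660) = (-3.3257 + -3.8500, -4.7487 + -6.6684) = (-7.1757, -11.4171)
End effector: (-7.1757, -11.4171)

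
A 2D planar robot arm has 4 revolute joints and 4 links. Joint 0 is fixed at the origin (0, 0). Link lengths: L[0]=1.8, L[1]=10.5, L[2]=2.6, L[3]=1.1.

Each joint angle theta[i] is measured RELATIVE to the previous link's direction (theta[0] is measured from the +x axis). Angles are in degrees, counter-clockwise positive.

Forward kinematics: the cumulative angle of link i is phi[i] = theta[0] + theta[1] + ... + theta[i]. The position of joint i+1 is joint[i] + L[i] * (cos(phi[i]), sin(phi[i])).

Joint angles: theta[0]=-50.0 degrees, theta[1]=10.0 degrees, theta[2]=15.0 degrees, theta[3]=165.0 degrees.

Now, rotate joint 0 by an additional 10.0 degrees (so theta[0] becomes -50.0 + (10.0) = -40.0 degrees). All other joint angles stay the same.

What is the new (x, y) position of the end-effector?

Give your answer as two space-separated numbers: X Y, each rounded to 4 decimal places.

joint[0] = (0.0000, 0.0000)  (base)
link 0: phi[0] = -40 = -40 deg
  cos(-40 deg) = 0.7660, sin(-40 deg) = -0.6428
  joint[1] = (0.0000, 0.0000) + 1.8 * (0.7660, -0.6428) = (0.0000 + 1.3789, 0.0000 + -1.1570) = (1.3789, -1.1570)
link 1: phi[1] = -40 + 10 = -30 deg
  cos(-30 deg) = 0.8660, sin(-30 deg) = -0.5000
  joint[2] = (1.3789, -1.1570) + 10.5 * (0.8660, -0.5000) = (1.3789 + 9.0933, -1.1570 + -5.2500) = (10.4721, -6.4070)
link 2: phi[2] = -40 + 10 + 15 = -15 deg
  cos(-15 deg) = 0.9659, sin(-15 deg) = -0.2588
  joint[3] = (10.4721, -6.4070) + 2.6 * (0.9659, -0.2588) = (10.4721 + 2.5114, -6.4070 + -0.6729) = (12.9836, -7.0799)
link 3: phi[3] = -40 + 10 + 15 + 165 = 150 deg
  cos(150 deg) = -0.8660, sin(150 deg) = 0.5000
  joint[4] = (12.9836, -7.0799) + 1.1 * (-0.8660, 0.5000) = (12.9836 + -0.9526, -7.0799 + 0.5500) = (12.0309, -6.5299)
End effector: (12.0309, -6.5299)

Answer: 12.0309 -6.5299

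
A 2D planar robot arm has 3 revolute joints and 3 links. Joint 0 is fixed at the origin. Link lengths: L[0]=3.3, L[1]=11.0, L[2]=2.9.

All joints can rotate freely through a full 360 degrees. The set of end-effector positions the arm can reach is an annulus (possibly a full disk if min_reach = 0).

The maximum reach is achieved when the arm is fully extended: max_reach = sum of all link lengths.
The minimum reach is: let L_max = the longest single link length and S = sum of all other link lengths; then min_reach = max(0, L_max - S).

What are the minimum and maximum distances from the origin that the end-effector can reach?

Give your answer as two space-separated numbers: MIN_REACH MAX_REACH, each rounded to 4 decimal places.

Answer: 4.8000 17.2000

Derivation:
Link lengths: [3.3, 11.0, 2.9]
max_reach = 3.3 + 11 + 2.9 = 17.2
L_max = max([3.3, 11.0, 2.9]) = 11
S (sum of others) = 17.2 - 11 = 6.2
min_reach = max(0, 11 - 6.2) = max(0, 4.8) = 4.8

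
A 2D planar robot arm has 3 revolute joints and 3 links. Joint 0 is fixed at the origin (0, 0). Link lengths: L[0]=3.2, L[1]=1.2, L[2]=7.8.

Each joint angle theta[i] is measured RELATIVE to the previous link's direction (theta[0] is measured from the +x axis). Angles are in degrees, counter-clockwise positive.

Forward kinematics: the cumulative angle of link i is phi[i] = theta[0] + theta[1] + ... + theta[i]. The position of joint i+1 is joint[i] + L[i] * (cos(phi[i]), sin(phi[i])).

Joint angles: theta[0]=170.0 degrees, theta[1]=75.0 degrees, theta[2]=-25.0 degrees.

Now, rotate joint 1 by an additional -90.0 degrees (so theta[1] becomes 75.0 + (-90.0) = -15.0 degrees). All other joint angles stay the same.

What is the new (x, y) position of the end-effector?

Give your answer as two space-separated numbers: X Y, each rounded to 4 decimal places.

Answer: -9.2527 7.0380

Derivation:
joint[0] = (0.0000, 0.0000)  (base)
link 0: phi[0] = 170 = 170 deg
  cos(170 deg) = -0.9848, sin(170 deg) = 0.1736
  joint[1] = (0.0000, 0.0000) + 3.2 * (-0.9848, 0.1736) = (0.0000 + -3.1514, 0.0000 + 0.5557) = (-3.1514, 0.5557)
link 1: phi[1] = 170 + -15 = 155 deg
  cos(155 deg) = -0.9063, sin(155 deg) = 0.4226
  joint[2] = (-3.1514, 0.5557) + 1.2 * (-0.9063, 0.4226) = (-3.1514 + -1.0876, 0.5557 + 0.5071) = (-4.2390, 1.0628)
link 2: phi[2] = 170 + -15 + -25 = 130 deg
  cos(130 deg) = -0.6428, sin(130 deg) = 0.7660
  joint[3] = (-4.2390, 1.0628) + 7.8 * (-0.6428, 0.7660) = (-4.2390 + -5.0137, 1.0628 + 5.9751) = (-9.2527, 7.0380)
End effector: (-9.2527, 7.0380)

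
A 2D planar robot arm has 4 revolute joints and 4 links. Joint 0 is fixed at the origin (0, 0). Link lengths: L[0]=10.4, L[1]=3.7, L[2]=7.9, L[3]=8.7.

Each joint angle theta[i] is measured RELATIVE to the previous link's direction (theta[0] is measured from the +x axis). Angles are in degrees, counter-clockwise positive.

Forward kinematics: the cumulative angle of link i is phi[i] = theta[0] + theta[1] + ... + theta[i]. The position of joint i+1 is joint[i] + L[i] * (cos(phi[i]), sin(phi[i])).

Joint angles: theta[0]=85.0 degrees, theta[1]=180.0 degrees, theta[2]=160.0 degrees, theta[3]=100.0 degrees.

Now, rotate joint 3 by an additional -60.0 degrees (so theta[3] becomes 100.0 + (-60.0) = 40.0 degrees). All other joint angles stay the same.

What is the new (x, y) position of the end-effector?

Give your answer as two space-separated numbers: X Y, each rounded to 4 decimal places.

joint[0] = (0.0000, 0.0000)  (base)
link 0: phi[0] = 85 = 85 deg
  cos(85 deg) = 0.0872, sin(85 deg) = 0.9962
  joint[1] = (0.0000, 0.0000) + 10.4 * (0.0872, 0.9962) = (0.0000 + 0.9064, 0.0000 + 10.3604) = (0.9064, 10.3604)
link 1: phi[1] = 85 + 180 = 265 deg
  cos(265 deg) = -0.0872, sin(265 deg) = -0.9962
  joint[2] = (0.9064, 10.3604) + 3.7 * (-0.0872, -0.9962) = (0.9064 + -0.3225, 10.3604 + -3.6859) = (0.5839, 6.6745)
link 2: phi[2] = 85 + 180 + 160 = 425 deg
  cos(425 deg) = 0.4226, sin(425 deg) = 0.9063
  joint[3] = (0.5839, 6.6745) + 7.9 * (0.4226, 0.9063) = (0.5839 + 3.3387, 6.6745 + 7.1598) = (3.9226, 13.8343)
link 3: phi[3] = 85 + 180 + 160 + 40 = 465 deg
  cos(465 deg) = -0.2588, sin(465 deg) = 0.9659
  joint[4] = (3.9226, 13.8343) + 8.7 * (-0.2588, 0.9659) = (3.9226 + -2.2517, 13.8343 + 8.4036) = (1.6709, 22.2379)
End effector: (1.6709, 22.2379)

Answer: 1.6709 22.2379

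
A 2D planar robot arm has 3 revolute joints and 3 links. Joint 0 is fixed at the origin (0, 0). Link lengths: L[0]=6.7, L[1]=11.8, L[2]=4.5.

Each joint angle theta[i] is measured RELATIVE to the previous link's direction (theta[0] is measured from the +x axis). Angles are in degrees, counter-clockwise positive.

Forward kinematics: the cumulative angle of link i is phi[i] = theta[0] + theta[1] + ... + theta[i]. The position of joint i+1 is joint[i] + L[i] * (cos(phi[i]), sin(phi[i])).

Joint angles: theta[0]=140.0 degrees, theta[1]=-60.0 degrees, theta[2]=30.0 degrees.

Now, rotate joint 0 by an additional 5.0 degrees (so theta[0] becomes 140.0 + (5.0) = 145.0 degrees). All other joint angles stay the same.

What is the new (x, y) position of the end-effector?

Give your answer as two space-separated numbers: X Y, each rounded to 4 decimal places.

Answer: -6.3617 19.6764

Derivation:
joint[0] = (0.0000, 0.0000)  (base)
link 0: phi[0] = 145 = 145 deg
  cos(145 deg) = -0.8192, sin(145 deg) = 0.5736
  joint[1] = (0.0000, 0.0000) + 6.7 * (-0.8192, 0.5736) = (0.0000 + -5.4883, 0.0000 + 3.8430) = (-5.4883, 3.8430)
link 1: phi[1] = 145 + -60 = 85 deg
  cos(85 deg) = 0.0872, sin(85 deg) = 0.9962
  joint[2] = (-5.4883, 3.8430) + 11.8 * (0.0872, 0.9962) = (-5.4883 + 1.0284, 3.8430 + 11.7551) = (-4.4599, 15.5981)
link 2: phi[2] = 145 + -60 + 30 = 115 deg
  cos(115 deg) = -0.4226, sin(115 deg) = 0.9063
  joint[3] = (-4.4599, 15.5981) + 4.5 * (-0.4226, 0.9063) = (-4.4599 + -1.9018, 15.5981 + 4.0784) = (-6.3617, 19.6764)
End effector: (-6.3617, 19.6764)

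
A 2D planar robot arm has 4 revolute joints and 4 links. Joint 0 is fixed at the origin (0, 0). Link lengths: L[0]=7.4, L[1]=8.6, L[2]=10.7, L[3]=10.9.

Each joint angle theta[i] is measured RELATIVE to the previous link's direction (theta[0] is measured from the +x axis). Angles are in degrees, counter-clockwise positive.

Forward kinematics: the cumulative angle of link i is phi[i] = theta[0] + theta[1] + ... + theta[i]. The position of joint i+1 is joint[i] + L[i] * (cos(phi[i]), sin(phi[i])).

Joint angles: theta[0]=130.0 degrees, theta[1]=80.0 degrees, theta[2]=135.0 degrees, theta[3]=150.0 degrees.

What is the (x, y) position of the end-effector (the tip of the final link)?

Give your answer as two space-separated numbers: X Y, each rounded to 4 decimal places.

Answer: -9.5765 6.3068

Derivation:
joint[0] = (0.0000, 0.0000)  (base)
link 0: phi[0] = 130 = 130 deg
  cos(130 deg) = -0.6428, sin(130 deg) = 0.7660
  joint[1] = (0.0000, 0.0000) + 7.4 * (-0.6428, 0.7660) = (0.0000 + -4.7566, 0.0000 + 5.6687) = (-4.7566, 5.6687)
link 1: phi[1] = 130 + 80 = 210 deg
  cos(210 deg) = -0.8660, sin(210 deg) = -0.5000
  joint[2] = (-4.7566, 5.6687) + 8.6 * (-0.8660, -0.5000) = (-4.7566 + -7.4478, 5.6687 + -4.3000) = (-12.2044, 1.3687)
link 2: phi[2] = 130 + 80 + 135 = 345 deg
  cos(345 deg) = 0.9659, sin(345 deg) = -0.2588
  joint[3] = (-12.2044, 1.3687) + 10.7 * (0.9659, -0.2588) = (-12.2044 + 10.3354, 1.3687 + -2.7694) = (-1.8690, -1.4006)
link 3: phi[3] = 130 + 80 + 135 + 150 = 495 deg
  cos(495 deg) = -0.7071, sin(495 deg) = 0.7071
  joint[4] = (-1.8690, -1.4006) + 10.9 * (-0.7071, 0.7071) = (-1.8690 + -7.7075, -1.4006 + 7.7075) = (-9.5765, 6.3068)
End effector: (-9.5765, 6.3068)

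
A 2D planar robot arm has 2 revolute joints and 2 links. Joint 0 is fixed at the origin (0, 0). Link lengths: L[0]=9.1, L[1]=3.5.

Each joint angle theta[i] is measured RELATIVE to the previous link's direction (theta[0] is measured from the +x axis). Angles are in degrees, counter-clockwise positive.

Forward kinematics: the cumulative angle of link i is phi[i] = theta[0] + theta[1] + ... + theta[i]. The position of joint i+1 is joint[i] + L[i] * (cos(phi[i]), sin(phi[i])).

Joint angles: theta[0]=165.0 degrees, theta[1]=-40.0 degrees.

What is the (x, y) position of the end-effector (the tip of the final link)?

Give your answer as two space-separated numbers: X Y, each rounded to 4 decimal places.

joint[0] = (0.0000, 0.0000)  (base)
link 0: phi[0] = 165 = 165 deg
  cos(165 deg) = -0.9659, sin(165 deg) = 0.2588
  joint[1] = (0.0000, 0.0000) + 9.1 * (-0.9659, 0.2588) = (0.0000 + -8.7899, 0.0000 + 2.3553) = (-8.7899, 2.3553)
link 1: phi[1] = 165 + -40 = 125 deg
  cos(125 deg) = -0.5736, sin(125 deg) = 0.8192
  joint[2] = (-8.7899, 2.3553) + 3.5 * (-0.5736, 0.8192) = (-8.7899 + -2.0075, 2.3553 + 2.8670) = (-10.7974, 5.2223)
End effector: (-10.7974, 5.2223)

Answer: -10.7974 5.2223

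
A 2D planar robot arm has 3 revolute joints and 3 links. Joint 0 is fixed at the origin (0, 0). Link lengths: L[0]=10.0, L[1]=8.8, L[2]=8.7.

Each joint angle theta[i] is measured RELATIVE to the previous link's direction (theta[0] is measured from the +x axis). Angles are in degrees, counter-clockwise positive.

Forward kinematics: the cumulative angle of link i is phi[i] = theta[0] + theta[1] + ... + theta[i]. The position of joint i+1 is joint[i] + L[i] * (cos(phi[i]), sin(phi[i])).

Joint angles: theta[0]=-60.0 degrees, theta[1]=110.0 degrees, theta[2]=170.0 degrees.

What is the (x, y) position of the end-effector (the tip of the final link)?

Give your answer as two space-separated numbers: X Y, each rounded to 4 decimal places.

joint[0] = (0.0000, 0.0000)  (base)
link 0: phi[0] = -60 = -60 deg
  cos(-60 deg) = 0.5000, sin(-60 deg) = -0.8660
  joint[1] = (0.0000, 0.0000) + 10 * (0.5000, -0.8660) = (0.0000 + 5.0000, 0.0000 + -8.6603) = (5.0000, -8.6603)
link 1: phi[1] = -60 + 110 = 50 deg
  cos(50 deg) = 0.6428, sin(50 deg) = 0.7660
  joint[2] = (5.0000, -8.6603) + 8.8 * (0.6428, 0.7660) = (5.0000 + 5.6565, -8.6603 + 6.7412) = (10.6565, -1.9191)
link 2: phi[2] = -60 + 110 + 170 = 220 deg
  cos(220 deg) = -0.7660, sin(220 deg) = -0.6428
  joint[3] = (10.6565, -1.9191) + 8.7 * (-0.7660, -0.6428) = (10.6565 + -6.6646, -1.9191 + -5.5923) = (3.9919, -7.5113)
End effector: (3.9919, -7.5113)

Answer: 3.9919 -7.5113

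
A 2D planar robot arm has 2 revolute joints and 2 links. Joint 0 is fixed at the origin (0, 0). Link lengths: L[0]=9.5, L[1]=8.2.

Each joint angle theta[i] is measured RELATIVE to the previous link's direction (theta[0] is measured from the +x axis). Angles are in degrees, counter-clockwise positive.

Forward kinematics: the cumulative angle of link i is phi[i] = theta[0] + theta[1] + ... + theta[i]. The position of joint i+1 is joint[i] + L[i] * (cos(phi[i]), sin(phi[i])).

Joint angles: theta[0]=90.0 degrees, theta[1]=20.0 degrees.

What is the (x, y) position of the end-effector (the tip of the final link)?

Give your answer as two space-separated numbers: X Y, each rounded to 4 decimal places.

joint[0] = (0.0000, 0.0000)  (base)
link 0: phi[0] = 90 = 90 deg
  cos(90 deg) = 0.0000, sin(90 deg) = 1.0000
  joint[1] = (0.0000, 0.0000) + 9.5 * (0.0000, 1.0000) = (0.0000 + 0.0000, 0.0000 + 9.5000) = (0.0000, 9.5000)
link 1: phi[1] = 90 + 20 = 110 deg
  cos(110 deg) = -0.3420, sin(110 deg) = 0.9397
  joint[2] = (0.0000, 9.5000) + 8.2 * (-0.3420, 0.9397) = (0.0000 + -2.8046, 9.5000 + 7.7055) = (-2.8046, 17.2055)
End effector: (-2.8046, 17.2055)

Answer: -2.8046 17.2055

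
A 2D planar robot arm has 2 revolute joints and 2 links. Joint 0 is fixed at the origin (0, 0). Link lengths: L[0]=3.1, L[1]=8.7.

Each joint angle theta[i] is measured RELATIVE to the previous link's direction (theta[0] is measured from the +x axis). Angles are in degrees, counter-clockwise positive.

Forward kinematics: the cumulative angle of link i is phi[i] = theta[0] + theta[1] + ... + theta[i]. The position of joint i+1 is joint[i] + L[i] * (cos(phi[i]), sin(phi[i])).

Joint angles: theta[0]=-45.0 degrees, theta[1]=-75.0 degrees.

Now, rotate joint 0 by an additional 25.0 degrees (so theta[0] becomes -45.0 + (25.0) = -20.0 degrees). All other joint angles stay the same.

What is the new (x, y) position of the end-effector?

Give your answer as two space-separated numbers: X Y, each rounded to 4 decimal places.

joint[0] = (0.0000, 0.0000)  (base)
link 0: phi[0] = -20 = -20 deg
  cos(-20 deg) = 0.9397, sin(-20 deg) = -0.3420
  joint[1] = (0.0000, 0.0000) + 3.1 * (0.9397, -0.3420) = (0.0000 + 2.9130, 0.0000 + -1.0603) = (2.9130, -1.0603)
link 1: phi[1] = -20 + -75 = -95 deg
  cos(-95 deg) = -0.0872, sin(-95 deg) = -0.9962
  joint[2] = (2.9130, -1.0603) + 8.7 * (-0.0872, -0.9962) = (2.9130 + -0.7583, -1.0603 + -8.6669) = (2.1548, -9.7272)
End effector: (2.1548, -9.7272)

Answer: 2.1548 -9.7272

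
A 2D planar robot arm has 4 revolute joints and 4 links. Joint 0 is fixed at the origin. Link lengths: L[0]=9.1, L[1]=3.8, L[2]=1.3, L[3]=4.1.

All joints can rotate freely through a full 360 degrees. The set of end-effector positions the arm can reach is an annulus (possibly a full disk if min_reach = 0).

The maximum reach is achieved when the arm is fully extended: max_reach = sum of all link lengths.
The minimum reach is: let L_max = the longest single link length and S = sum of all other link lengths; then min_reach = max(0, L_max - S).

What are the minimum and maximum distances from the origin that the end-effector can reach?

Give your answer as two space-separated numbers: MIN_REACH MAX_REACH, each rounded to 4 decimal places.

Answer: 0.0000 18.3000

Derivation:
Link lengths: [9.1, 3.8, 1.3, 4.1]
max_reach = 9.1 + 3.8 + 1.3 + 4.1 = 18.3
L_max = max([9.1, 3.8, 1.3, 4.1]) = 9.1
S (sum of others) = 18.3 - 9.1 = 9.2
min_reach = max(0, 9.1 - 9.2) = max(0, -0.1) = 0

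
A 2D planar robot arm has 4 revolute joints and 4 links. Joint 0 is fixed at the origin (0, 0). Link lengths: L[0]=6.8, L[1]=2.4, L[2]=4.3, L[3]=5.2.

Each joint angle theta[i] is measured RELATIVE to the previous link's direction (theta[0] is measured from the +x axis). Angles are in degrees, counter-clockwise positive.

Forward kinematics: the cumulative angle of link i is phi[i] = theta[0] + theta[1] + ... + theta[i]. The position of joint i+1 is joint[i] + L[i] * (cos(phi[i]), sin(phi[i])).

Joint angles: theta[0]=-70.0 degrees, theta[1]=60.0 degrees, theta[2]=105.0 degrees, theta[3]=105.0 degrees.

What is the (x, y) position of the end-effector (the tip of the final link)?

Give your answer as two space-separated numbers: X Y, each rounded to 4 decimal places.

joint[0] = (0.0000, 0.0000)  (base)
link 0: phi[0] = -70 = -70 deg
  cos(-70 deg) = 0.3420, sin(-70 deg) = -0.9397
  joint[1] = (0.0000, 0.0000) + 6.8 * (0.3420, -0.9397) = (0.0000 + 2.3257, 0.0000 + -6.3899) = (2.3257, -6.3899)
link 1: phi[1] = -70 + 60 = -10 deg
  cos(-10 deg) = 0.9848, sin(-10 deg) = -0.1736
  joint[2] = (2.3257, -6.3899) + 2.4 * (0.9848, -0.1736) = (2.3257 + 2.3635, -6.3899 + -0.4168) = (4.6893, -6.8067)
link 2: phi[2] = -70 + 60 + 105 = 95 deg
  cos(95 deg) = -0.0872, sin(95 deg) = 0.9962
  joint[3] = (4.6893, -6.8067) + 4.3 * (-0.0872, 0.9962) = (4.6893 + -0.3748, -6.8067 + 4.2836) = (4.3145, -2.5230)
link 3: phi[3] = -70 + 60 + 105 + 105 = 200 deg
  cos(200 deg) = -0.9397, sin(200 deg) = -0.3420
  joint[4] = (4.3145, -2.5230) + 5.2 * (-0.9397, -0.3420) = (4.3145 + -4.8864, -2.5230 + -1.7785) = (-0.5719, -4.3015)
End effector: (-0.5719, -4.3015)

Answer: -0.5719 -4.3015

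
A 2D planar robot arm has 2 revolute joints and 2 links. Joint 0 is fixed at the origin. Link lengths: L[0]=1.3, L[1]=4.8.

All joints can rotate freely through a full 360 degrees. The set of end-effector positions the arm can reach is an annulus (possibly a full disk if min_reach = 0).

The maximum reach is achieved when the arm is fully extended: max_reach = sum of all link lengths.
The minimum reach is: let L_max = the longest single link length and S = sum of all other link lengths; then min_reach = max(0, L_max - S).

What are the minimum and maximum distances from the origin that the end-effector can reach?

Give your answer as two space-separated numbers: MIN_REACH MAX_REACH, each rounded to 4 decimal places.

Answer: 3.5000 6.1000

Derivation:
Link lengths: [1.3, 4.8]
max_reach = 1.3 + 4.8 = 6.1
L_max = max([1.3, 4.8]) = 4.8
S (sum of others) = 6.1 - 4.8 = 1.3
min_reach = max(0, 4.8 - 1.3) = max(0, 3.5) = 3.5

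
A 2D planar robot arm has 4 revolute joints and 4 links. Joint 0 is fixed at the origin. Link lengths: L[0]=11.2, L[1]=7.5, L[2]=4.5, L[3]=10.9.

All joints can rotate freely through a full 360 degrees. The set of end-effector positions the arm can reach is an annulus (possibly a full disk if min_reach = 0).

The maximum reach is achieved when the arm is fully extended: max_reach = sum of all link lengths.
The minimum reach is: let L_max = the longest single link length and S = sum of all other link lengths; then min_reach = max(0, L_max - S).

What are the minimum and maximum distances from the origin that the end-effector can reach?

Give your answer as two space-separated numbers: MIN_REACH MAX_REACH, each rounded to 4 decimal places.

Link lengths: [11.2, 7.5, 4.5, 10.9]
max_reach = 11.2 + 7.5 + 4.5 + 10.9 = 34.1
L_max = max([11.2, 7.5, 4.5, 10.9]) = 11.2
S (sum of others) = 34.1 - 11.2 = 22.9
min_reach = max(0, 11.2 - 22.9) = max(0, -11.7) = 0

Answer: 0.0000 34.1000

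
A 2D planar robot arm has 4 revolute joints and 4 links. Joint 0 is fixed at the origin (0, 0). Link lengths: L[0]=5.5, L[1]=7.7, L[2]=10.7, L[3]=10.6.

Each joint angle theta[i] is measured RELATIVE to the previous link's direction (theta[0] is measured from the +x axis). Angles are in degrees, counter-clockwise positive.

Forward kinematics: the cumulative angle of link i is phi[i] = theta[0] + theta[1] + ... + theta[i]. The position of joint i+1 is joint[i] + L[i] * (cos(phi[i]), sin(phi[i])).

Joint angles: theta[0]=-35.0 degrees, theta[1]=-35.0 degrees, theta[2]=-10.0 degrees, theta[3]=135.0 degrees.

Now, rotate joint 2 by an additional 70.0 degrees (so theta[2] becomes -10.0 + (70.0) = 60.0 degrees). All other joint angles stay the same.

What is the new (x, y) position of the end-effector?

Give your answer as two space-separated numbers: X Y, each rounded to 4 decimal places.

Answer: 11.5964 -3.5653

Derivation:
joint[0] = (0.0000, 0.0000)  (base)
link 0: phi[0] = -35 = -35 deg
  cos(-35 deg) = 0.8192, sin(-35 deg) = -0.5736
  joint[1] = (0.0000, 0.0000) + 5.5 * (0.8192, -0.5736) = (0.0000 + 4.5053, 0.0000 + -3.1547) = (4.5053, -3.1547)
link 1: phi[1] = -35 + -35 = -70 deg
  cos(-70 deg) = 0.3420, sin(-70 deg) = -0.9397
  joint[2] = (4.5053, -3.1547) + 7.7 * (0.3420, -0.9397) = (4.5053 + 2.6336, -3.1547 + -7.2356) = (7.1389, -10.3903)
link 2: phi[2] = -35 + -35 + 60 = -10 deg
  cos(-10 deg) = 0.9848, sin(-10 deg) = -0.1736
  joint[3] = (7.1389, -10.3903) + 10.7 * (0.9848, -0.1736) = (7.1389 + 10.5374, -10.3903 + -1.8580) = (17.6763, -12.2483)
link 3: phi[3] = -35 + -35 + 60 + 135 = 125 deg
  cos(125 deg) = -0.5736, sin(125 deg) = 0.8192
  joint[4] = (17.6763, -12.2483) + 10.6 * (-0.5736, 0.8192) = (17.6763 + -6.0799, -12.2483 + 8.6830) = (11.5964, -3.5653)
End effector: (11.5964, -3.5653)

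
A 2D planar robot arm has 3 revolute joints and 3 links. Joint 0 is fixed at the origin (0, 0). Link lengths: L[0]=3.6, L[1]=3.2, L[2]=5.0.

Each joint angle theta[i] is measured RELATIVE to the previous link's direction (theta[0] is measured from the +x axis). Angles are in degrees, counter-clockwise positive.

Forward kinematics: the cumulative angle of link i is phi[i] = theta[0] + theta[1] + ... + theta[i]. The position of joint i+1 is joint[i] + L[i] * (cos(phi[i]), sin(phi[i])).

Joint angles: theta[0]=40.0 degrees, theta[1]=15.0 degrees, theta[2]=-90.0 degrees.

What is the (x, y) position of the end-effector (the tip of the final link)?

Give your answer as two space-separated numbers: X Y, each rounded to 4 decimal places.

joint[0] = (0.0000, 0.0000)  (base)
link 0: phi[0] = 40 = 40 deg
  cos(40 deg) = 0.7660, sin(40 deg) = 0.6428
  joint[1] = (0.0000, 0.0000) + 3.6 * (0.7660, 0.6428) = (0.0000 + 2.7578, 0.0000 + 2.3140) = (2.7578, 2.3140)
link 1: phi[1] = 40 + 15 = 55 deg
  cos(55 deg) = 0.5736, sin(55 deg) = 0.8192
  joint[2] = (2.7578, 2.3140) + 3.2 * (0.5736, 0.8192) = (2.7578 + 1.8354, 2.3140 + 2.6213) = (4.5932, 4.9353)
link 2: phi[2] = 40 + 15 + -90 = -35 deg
  cos(-35 deg) = 0.8192, sin(-35 deg) = -0.5736
  joint[3] = (4.5932, 4.9353) + 5 * (0.8192, -0.5736) = (4.5932 + 4.0958, 4.9353 + -2.8679) = (8.6890, 2.0674)
End effector: (8.6890, 2.0674)

Answer: 8.6890 2.0674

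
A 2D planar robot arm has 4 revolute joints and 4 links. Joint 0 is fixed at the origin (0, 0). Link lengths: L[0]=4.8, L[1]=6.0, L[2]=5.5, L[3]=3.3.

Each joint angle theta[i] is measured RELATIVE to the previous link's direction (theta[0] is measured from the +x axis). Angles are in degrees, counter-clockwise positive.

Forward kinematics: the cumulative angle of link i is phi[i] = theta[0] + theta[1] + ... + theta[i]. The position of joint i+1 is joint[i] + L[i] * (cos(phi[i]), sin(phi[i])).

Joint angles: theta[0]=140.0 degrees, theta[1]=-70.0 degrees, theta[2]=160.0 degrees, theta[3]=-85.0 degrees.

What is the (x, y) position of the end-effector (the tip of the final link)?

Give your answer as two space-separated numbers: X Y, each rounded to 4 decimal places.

joint[0] = (0.0000, 0.0000)  (base)
link 0: phi[0] = 140 = 140 deg
  cos(140 deg) = -0.7660, sin(140 deg) = 0.6428
  joint[1] = (0.0000, 0.0000) + 4.8 * (-0.7660, 0.6428) = (0.0000 + -3.6770, 0.0000 + 3.0854) = (-3.6770, 3.0854)
link 1: phi[1] = 140 + -70 = 70 deg
  cos(70 deg) = 0.3420, sin(70 deg) = 0.9397
  joint[2] = (-3.6770, 3.0854) + 6 * (0.3420, 0.9397) = (-3.6770 + 2.0521, 3.0854 + 5.6382) = (-1.6249, 8.7235)
link 2: phi[2] = 140 + -70 + 160 = 230 deg
  cos(230 deg) = -0.6428, sin(230 deg) = -0.7660
  joint[3] = (-1.6249, 8.7235) + 5.5 * (-0.6428, -0.7660) = (-1.6249 + -3.5353, 8.7235 + -4.2132) = (-5.1602, 4.5103)
link 3: phi[3] = 140 + -70 + 160 + -85 = 145 deg
  cos(145 deg) = -0.8192, sin(145 deg) = 0.5736
  joint[4] = (-5.1602, 4.5103) + 3.3 * (-0.8192, 0.5736) = (-5.1602 + -2.7032, 4.5103 + 1.8928) = (-7.8634, 6.4031)
End effector: (-7.8634, 6.4031)

Answer: -7.8634 6.4031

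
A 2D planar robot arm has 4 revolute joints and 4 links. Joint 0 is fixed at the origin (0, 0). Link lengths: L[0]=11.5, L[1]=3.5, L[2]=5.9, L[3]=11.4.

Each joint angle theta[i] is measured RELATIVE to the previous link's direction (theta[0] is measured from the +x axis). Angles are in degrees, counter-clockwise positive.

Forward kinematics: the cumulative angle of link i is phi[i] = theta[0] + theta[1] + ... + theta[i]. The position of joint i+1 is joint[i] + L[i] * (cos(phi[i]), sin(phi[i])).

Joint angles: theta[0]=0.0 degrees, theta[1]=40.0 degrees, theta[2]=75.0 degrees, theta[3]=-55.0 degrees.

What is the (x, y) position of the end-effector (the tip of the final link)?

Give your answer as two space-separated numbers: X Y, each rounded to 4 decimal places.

joint[0] = (0.0000, 0.0000)  (base)
link 0: phi[0] = 0 = 0 deg
  cos(0 deg) = 1.0000, sin(0 deg) = 0.0000
  joint[1] = (0.0000, 0.0000) + 11.5 * (1.0000, 0.0000) = (0.0000 + 11.5000, 0.0000 + 0.0000) = (11.5000, 0.0000)
link 1: phi[1] = 0 + 40 = 40 deg
  cos(40 deg) = 0.7660, sin(40 deg) = 0.6428
  joint[2] = (11.5000, 0.0000) + 3.5 * (0.7660, 0.6428) = (11.5000 + 2.6812, 0.0000 + 2.2498) = (14.1812, 2.2498)
link 2: phi[2] = 0 + 40 + 75 = 115 deg
  cos(115 deg) = -0.4226, sin(115 deg) = 0.9063
  joint[3] = (14.1812, 2.2498) + 5.9 * (-0.4226, 0.9063) = (14.1812 + -2.4934, 2.2498 + 5.3472) = (11.6877, 7.5970)
link 3: phi[3] = 0 + 40 + 75 + -55 = 60 deg
  cos(60 deg) = 0.5000, sin(60 deg) = 0.8660
  joint[4] = (11.6877, 7.5970) + 11.4 * (0.5000, 0.8660) = (11.6877 + 5.7000, 7.5970 + 9.8727) = (17.3877, 17.4697)
End effector: (17.3877, 17.4697)

Answer: 17.3877 17.4697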